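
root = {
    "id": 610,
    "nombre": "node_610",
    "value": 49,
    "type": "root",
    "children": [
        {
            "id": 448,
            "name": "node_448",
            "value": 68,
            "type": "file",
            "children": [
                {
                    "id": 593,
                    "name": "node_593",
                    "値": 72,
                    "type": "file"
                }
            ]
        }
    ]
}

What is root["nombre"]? "node_610"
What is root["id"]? 610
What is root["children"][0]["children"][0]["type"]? "file"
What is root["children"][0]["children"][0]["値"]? 72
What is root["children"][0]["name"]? "node_448"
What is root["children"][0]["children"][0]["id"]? 593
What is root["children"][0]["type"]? "file"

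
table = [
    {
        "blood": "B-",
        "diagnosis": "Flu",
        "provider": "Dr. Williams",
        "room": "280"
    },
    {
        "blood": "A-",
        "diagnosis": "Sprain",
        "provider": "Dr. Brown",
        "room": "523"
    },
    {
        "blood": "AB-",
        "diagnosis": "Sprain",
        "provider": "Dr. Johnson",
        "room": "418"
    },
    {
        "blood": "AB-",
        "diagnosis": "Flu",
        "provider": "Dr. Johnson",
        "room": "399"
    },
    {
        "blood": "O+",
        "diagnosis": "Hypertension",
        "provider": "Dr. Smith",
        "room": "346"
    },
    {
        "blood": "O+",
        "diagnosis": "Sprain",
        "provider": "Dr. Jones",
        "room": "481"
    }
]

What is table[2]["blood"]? "AB-"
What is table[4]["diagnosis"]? "Hypertension"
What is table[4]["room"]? "346"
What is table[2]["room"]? "418"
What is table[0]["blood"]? "B-"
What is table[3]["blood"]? "AB-"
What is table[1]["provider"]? "Dr. Brown"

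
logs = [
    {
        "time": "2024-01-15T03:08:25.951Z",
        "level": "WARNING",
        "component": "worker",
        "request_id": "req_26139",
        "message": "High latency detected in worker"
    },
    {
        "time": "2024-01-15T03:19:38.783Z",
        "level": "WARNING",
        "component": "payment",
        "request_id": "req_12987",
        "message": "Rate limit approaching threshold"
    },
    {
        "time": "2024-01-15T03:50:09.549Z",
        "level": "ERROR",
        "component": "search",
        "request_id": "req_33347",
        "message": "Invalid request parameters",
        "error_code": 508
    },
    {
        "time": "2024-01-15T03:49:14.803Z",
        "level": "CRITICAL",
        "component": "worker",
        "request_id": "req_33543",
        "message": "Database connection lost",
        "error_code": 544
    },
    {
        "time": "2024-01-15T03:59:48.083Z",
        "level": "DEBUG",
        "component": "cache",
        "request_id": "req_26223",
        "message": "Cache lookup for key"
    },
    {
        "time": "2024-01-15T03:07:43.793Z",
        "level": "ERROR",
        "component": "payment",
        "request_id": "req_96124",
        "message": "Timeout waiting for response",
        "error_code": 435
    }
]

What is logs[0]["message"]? "High latency detected in worker"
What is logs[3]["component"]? "worker"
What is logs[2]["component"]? "search"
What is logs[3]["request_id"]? "req_33543"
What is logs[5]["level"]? "ERROR"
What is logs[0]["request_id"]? "req_26139"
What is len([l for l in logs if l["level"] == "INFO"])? 0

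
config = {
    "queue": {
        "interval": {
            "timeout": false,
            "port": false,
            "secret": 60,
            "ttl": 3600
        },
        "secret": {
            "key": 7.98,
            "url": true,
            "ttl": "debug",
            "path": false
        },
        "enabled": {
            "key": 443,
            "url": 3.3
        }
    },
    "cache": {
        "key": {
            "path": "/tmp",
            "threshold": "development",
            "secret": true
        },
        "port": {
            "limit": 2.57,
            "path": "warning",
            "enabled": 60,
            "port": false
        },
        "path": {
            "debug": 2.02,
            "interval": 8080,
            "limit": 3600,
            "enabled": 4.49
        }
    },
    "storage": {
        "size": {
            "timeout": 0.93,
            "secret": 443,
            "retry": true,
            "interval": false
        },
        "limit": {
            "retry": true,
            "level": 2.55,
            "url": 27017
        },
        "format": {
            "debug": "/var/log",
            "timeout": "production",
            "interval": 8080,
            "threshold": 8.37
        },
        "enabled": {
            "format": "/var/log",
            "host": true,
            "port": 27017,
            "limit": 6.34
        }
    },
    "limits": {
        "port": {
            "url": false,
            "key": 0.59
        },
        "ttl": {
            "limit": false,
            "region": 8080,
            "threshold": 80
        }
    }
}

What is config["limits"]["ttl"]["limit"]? False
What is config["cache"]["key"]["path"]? "/tmp"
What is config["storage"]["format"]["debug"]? "/var/log"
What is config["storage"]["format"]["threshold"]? 8.37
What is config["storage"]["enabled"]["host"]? True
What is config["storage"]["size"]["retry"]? True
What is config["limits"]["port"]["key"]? 0.59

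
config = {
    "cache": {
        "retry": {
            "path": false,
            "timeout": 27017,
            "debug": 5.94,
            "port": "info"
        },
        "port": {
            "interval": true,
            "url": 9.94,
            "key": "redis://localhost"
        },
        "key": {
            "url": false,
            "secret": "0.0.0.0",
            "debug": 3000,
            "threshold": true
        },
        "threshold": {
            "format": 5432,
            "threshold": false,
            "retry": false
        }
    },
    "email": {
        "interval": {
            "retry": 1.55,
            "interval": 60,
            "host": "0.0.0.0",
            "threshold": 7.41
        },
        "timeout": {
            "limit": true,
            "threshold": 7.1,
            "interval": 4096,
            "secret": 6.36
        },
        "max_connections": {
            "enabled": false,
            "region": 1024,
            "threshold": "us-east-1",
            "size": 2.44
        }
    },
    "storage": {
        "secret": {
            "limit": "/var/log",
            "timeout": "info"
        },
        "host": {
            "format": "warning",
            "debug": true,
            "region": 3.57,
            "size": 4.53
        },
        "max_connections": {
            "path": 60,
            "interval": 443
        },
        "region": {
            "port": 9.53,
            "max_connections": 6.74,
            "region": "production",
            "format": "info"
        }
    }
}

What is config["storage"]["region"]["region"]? "production"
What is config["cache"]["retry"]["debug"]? 5.94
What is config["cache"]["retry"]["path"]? False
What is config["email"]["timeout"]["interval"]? 4096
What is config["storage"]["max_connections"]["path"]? 60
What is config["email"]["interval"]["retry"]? 1.55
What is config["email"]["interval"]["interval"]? 60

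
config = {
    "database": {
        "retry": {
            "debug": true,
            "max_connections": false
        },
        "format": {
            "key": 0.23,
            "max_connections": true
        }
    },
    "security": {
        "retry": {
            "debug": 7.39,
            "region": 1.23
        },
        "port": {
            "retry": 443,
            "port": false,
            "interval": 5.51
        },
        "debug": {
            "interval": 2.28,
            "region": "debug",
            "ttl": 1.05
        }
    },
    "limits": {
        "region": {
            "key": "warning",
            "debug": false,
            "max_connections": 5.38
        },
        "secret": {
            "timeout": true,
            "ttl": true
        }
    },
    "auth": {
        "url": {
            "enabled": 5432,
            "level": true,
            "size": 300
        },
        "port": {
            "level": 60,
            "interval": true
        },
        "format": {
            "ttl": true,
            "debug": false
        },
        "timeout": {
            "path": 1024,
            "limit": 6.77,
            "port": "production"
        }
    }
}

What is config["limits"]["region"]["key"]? "warning"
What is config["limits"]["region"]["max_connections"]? 5.38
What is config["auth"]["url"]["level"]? True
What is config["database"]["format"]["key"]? 0.23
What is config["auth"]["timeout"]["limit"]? 6.77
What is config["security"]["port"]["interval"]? 5.51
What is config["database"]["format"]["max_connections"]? True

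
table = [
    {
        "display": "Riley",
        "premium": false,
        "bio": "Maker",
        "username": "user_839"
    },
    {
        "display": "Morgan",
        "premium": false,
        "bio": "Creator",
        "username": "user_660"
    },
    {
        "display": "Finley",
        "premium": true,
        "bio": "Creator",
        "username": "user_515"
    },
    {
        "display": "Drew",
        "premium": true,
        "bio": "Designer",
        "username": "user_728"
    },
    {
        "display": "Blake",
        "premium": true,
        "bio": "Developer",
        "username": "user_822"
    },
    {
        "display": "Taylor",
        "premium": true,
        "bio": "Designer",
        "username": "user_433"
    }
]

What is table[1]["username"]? "user_660"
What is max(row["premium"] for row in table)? True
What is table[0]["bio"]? "Maker"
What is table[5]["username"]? "user_433"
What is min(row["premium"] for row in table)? False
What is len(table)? 6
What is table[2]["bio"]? "Creator"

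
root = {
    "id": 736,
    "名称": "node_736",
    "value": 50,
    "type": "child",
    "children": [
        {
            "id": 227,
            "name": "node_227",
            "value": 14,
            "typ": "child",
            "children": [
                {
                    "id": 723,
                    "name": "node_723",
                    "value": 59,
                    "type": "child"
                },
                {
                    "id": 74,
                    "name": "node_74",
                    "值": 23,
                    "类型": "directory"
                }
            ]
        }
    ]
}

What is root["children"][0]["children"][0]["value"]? 59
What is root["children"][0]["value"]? 14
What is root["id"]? 736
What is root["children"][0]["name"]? "node_227"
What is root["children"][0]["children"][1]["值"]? 23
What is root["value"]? 50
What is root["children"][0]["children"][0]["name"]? "node_723"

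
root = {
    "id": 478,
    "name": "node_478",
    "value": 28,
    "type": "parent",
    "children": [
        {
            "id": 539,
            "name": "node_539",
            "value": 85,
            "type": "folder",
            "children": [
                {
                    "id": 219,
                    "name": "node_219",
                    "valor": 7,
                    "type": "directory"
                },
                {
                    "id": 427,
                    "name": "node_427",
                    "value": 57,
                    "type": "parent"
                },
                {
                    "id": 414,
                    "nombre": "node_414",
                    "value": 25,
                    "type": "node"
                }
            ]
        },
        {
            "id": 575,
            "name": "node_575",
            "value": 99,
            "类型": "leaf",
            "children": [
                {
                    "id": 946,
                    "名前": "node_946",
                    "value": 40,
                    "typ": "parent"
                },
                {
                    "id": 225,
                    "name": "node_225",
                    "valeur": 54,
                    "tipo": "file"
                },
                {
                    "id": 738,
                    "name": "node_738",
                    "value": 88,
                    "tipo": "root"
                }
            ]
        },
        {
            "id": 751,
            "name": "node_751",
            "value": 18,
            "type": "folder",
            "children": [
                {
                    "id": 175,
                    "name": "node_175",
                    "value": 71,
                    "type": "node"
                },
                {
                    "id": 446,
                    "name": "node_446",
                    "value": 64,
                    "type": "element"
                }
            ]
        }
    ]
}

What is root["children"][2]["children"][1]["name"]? "node_446"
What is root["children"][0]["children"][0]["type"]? "directory"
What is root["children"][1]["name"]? "node_575"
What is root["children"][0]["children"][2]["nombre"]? "node_414"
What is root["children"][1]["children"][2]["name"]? "node_738"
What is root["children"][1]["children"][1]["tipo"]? "file"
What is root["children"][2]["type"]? "folder"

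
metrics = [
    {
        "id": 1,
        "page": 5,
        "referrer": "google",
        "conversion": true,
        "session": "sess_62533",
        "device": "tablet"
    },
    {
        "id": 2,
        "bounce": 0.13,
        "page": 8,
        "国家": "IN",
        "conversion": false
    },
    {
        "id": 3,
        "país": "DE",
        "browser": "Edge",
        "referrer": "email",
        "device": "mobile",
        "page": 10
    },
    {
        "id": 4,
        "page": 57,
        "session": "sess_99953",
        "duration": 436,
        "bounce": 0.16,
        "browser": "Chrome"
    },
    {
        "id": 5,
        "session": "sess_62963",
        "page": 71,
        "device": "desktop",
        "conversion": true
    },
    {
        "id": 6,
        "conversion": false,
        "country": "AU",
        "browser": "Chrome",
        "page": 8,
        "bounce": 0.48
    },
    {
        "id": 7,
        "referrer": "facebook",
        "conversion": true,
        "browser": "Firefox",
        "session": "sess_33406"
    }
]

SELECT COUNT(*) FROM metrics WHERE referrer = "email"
1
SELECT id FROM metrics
[1, 2, 3, 4, 5, 6, 7]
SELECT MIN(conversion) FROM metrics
False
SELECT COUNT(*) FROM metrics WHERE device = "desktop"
1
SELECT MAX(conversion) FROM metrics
True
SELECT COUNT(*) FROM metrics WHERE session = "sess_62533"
1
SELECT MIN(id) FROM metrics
1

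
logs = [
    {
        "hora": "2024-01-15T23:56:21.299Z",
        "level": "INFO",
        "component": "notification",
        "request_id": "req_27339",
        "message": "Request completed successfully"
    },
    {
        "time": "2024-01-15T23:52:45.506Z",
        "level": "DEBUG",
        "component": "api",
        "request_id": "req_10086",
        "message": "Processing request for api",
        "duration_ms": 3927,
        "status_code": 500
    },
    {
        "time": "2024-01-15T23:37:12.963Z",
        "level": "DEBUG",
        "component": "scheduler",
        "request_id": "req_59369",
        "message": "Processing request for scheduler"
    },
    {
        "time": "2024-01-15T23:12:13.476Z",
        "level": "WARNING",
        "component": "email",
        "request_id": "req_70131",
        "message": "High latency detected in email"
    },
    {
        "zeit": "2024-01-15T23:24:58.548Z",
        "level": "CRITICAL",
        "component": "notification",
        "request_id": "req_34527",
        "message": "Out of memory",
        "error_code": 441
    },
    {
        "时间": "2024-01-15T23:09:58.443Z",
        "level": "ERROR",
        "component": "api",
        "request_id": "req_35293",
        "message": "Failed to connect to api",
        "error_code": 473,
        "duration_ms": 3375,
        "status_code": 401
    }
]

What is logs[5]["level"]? "ERROR"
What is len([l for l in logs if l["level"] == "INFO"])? 1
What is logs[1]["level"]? "DEBUG"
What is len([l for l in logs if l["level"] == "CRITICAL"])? 1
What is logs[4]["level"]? "CRITICAL"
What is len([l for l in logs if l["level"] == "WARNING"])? 1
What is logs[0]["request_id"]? "req_27339"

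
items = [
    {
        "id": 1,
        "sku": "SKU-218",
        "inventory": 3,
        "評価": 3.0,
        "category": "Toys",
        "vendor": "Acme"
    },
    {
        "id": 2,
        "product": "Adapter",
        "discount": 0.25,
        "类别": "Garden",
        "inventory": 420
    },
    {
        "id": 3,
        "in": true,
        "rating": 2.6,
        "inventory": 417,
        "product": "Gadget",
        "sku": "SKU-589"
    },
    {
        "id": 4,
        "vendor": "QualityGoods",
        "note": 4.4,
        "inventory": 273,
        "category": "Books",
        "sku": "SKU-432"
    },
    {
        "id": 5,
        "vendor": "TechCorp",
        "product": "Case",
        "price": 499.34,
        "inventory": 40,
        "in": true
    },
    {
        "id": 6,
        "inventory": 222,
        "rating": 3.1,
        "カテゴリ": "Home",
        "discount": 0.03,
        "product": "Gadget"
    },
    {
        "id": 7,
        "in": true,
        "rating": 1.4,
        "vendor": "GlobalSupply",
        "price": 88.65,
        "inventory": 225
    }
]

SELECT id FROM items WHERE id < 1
[]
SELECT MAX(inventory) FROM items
420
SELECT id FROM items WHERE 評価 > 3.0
[]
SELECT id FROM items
[1, 2, 3, 4, 5, 6, 7]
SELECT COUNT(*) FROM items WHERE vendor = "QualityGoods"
1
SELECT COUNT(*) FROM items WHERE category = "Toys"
1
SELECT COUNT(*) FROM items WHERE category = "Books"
1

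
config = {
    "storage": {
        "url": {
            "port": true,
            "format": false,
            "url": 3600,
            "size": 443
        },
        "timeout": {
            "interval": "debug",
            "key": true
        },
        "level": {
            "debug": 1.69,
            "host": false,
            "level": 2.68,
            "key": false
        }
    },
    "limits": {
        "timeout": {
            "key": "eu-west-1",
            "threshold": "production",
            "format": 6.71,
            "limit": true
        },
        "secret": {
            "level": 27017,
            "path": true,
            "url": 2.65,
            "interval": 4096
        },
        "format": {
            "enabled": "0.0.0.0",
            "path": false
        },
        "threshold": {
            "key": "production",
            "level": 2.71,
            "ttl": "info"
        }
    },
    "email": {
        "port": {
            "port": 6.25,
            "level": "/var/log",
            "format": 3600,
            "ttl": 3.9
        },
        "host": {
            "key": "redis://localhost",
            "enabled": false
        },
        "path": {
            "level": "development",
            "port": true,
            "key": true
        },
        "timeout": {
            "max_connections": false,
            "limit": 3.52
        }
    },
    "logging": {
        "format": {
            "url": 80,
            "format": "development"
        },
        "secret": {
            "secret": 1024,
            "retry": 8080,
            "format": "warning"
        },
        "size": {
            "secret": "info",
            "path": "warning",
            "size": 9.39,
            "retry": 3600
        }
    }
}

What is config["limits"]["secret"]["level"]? 27017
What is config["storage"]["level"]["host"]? False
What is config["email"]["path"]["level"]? "development"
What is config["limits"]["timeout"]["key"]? "eu-west-1"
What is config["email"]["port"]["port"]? 6.25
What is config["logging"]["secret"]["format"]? "warning"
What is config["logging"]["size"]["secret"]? "info"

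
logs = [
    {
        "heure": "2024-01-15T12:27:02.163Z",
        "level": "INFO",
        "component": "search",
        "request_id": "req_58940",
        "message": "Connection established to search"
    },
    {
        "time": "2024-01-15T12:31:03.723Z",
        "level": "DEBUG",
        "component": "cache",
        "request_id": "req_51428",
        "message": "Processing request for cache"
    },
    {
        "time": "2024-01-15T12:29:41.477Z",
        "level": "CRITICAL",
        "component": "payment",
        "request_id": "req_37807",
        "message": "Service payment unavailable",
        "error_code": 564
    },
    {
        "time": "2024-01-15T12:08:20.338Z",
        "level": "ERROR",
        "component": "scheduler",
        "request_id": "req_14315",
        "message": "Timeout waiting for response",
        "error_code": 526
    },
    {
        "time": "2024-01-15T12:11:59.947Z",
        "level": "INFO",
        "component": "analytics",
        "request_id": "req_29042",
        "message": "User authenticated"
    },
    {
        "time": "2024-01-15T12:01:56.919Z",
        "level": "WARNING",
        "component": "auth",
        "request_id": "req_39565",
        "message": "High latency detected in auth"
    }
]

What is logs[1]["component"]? "cache"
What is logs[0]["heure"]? "2024-01-15T12:27:02.163Z"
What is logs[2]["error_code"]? 564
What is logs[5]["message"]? "High latency detected in auth"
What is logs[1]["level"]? "DEBUG"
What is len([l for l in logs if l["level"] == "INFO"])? 2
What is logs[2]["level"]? "CRITICAL"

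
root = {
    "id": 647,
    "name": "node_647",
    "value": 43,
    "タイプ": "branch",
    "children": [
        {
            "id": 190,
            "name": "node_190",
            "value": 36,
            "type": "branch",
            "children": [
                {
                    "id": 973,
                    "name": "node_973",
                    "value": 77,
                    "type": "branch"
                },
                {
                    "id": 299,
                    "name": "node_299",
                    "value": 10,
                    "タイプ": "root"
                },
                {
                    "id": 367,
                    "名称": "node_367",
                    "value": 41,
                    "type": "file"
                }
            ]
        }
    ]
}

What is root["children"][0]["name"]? "node_190"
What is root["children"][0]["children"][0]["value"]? 77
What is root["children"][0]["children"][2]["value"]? 41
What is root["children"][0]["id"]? 190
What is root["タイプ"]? "branch"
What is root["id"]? 647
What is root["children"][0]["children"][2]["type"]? "file"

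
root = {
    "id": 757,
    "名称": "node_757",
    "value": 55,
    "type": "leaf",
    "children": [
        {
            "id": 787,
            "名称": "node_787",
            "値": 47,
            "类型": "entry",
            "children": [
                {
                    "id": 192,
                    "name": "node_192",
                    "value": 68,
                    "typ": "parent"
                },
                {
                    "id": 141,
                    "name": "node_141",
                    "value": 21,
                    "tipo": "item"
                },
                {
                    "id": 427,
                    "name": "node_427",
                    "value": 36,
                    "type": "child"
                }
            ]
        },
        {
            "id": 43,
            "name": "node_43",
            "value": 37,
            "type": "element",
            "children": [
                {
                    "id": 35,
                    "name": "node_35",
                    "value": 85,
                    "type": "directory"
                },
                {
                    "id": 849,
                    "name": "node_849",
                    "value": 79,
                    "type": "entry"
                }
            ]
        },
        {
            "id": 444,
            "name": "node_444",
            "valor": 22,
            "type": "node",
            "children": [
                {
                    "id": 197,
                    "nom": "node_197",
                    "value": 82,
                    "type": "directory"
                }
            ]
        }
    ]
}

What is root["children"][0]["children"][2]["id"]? 427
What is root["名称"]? "node_757"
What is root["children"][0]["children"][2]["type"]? "child"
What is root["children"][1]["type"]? "element"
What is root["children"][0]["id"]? 787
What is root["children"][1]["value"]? 37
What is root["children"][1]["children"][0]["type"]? "directory"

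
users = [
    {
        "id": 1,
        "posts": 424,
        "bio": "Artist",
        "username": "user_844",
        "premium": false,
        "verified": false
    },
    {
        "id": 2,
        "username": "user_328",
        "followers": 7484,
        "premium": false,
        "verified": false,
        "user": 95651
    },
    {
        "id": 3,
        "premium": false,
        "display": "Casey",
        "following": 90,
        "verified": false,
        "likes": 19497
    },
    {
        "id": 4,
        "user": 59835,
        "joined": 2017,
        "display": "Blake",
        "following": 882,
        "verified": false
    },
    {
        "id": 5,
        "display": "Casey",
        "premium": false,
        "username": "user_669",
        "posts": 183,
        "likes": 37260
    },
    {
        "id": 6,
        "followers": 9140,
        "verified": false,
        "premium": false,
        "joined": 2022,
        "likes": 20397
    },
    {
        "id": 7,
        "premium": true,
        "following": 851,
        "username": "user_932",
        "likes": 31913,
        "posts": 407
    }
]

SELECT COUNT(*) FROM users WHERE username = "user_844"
1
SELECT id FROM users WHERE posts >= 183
[1, 5, 7]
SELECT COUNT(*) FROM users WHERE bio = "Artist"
1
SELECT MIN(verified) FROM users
False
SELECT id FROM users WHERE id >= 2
[2, 3, 4, 5, 6, 7]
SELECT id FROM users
[1, 2, 3, 4, 5, 6, 7]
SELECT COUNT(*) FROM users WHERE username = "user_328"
1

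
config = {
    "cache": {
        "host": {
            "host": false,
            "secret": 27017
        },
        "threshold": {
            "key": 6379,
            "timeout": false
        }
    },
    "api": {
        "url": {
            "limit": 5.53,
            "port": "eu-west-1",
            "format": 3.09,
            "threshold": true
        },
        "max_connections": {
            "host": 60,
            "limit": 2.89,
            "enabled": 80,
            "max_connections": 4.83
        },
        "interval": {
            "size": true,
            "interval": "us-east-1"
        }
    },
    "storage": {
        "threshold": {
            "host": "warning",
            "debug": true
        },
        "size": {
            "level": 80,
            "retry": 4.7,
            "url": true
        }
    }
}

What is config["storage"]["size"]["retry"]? 4.7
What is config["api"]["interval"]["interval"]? "us-east-1"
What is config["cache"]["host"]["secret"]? 27017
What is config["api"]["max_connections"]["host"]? 60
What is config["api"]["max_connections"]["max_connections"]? 4.83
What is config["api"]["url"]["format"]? 3.09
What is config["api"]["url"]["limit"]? 5.53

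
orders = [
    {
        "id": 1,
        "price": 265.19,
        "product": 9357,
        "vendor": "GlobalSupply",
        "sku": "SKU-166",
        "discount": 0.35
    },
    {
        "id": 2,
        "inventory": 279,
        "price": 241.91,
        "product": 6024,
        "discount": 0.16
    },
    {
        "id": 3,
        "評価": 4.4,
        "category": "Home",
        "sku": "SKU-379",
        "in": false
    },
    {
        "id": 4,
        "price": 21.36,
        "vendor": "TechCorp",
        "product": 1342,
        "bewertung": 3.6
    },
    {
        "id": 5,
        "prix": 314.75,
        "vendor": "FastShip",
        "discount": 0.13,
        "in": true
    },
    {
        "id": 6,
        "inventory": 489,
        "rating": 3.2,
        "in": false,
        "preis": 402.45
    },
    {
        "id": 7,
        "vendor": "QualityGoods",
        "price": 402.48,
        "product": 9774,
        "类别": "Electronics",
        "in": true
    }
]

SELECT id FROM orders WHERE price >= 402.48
[7]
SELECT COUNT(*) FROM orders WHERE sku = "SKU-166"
1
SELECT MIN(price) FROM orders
21.36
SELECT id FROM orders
[1, 2, 3, 4, 5, 6, 7]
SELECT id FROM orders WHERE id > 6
[7]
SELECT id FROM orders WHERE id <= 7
[1, 2, 3, 4, 5, 6, 7]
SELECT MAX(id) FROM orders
7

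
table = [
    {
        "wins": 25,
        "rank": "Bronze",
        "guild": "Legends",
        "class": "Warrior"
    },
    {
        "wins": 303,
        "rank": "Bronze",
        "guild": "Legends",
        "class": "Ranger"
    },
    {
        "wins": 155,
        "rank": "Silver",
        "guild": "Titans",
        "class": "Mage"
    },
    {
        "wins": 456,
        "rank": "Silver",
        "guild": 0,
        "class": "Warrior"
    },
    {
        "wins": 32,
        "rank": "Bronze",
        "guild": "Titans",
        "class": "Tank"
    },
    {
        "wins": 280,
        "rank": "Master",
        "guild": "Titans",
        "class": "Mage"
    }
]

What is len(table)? 6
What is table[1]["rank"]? "Bronze"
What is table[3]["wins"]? 456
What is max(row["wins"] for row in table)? 456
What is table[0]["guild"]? "Legends"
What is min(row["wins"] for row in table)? 25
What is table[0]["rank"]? "Bronze"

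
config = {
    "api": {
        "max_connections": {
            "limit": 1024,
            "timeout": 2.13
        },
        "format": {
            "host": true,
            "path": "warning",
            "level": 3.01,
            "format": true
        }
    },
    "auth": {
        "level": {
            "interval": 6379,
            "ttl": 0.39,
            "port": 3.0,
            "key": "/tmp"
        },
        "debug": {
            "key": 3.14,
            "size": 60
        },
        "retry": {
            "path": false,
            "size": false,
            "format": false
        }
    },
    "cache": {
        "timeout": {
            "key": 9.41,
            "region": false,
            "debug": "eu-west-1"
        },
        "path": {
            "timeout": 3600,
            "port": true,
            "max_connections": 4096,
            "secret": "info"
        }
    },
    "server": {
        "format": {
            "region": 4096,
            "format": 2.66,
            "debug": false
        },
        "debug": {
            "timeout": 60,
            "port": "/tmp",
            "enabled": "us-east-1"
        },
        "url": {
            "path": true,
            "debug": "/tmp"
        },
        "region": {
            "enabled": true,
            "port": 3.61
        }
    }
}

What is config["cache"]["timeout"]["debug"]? "eu-west-1"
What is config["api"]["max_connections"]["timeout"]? 2.13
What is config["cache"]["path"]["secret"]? "info"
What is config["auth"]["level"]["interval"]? 6379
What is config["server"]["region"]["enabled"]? True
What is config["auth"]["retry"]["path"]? False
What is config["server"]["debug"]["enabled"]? "us-east-1"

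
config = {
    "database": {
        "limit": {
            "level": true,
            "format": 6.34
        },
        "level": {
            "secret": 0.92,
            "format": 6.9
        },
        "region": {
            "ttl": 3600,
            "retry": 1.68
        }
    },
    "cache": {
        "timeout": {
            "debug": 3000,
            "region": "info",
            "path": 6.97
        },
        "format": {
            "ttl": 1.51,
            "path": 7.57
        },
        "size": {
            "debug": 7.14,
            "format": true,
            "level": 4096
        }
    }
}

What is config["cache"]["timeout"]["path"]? 6.97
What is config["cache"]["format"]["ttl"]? 1.51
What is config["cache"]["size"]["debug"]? 7.14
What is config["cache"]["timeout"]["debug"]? 3000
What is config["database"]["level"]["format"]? 6.9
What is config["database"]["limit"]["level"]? True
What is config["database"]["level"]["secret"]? 0.92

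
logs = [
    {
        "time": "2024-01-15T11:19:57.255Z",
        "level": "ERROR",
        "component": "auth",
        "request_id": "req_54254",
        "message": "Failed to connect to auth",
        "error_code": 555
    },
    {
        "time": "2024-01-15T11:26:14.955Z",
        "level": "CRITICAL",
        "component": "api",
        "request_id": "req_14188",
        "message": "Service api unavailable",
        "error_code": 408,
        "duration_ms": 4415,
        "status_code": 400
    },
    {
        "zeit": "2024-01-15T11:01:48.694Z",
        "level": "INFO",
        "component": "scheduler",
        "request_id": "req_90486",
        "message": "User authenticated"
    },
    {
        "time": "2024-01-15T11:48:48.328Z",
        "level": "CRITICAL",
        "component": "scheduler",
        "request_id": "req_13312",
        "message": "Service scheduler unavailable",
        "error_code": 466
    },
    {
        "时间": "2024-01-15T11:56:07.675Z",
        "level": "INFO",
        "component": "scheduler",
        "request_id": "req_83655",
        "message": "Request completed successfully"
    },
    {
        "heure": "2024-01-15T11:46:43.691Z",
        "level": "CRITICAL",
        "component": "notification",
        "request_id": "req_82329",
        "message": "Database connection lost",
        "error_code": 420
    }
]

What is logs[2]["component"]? "scheduler"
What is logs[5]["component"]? "notification"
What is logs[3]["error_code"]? 466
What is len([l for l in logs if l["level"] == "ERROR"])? 1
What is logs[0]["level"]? "ERROR"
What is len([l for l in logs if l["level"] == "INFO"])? 2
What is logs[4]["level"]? "INFO"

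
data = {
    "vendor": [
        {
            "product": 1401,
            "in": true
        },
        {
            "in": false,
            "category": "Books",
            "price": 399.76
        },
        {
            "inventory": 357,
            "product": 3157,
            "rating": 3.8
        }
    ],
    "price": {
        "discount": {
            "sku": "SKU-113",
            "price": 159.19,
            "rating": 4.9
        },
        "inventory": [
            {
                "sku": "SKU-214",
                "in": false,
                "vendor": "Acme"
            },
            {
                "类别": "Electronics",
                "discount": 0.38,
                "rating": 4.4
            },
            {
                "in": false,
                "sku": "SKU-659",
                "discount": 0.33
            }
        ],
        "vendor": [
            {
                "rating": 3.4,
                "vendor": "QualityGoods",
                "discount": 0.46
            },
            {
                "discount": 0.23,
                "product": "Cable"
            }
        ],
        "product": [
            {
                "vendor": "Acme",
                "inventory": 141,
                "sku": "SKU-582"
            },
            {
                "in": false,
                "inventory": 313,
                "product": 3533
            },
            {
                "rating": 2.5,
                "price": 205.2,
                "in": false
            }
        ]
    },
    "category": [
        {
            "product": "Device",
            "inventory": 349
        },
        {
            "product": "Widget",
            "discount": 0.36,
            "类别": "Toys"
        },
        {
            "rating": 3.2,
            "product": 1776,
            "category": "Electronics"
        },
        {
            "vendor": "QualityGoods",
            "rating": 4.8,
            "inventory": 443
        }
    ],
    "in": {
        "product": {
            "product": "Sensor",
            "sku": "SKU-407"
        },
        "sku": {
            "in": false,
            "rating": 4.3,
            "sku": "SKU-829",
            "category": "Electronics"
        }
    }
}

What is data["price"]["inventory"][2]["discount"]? 0.33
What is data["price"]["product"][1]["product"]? 3533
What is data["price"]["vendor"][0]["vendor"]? "QualityGoods"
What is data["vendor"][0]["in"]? True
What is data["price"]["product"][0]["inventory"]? 141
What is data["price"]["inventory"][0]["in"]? False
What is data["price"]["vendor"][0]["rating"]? 3.4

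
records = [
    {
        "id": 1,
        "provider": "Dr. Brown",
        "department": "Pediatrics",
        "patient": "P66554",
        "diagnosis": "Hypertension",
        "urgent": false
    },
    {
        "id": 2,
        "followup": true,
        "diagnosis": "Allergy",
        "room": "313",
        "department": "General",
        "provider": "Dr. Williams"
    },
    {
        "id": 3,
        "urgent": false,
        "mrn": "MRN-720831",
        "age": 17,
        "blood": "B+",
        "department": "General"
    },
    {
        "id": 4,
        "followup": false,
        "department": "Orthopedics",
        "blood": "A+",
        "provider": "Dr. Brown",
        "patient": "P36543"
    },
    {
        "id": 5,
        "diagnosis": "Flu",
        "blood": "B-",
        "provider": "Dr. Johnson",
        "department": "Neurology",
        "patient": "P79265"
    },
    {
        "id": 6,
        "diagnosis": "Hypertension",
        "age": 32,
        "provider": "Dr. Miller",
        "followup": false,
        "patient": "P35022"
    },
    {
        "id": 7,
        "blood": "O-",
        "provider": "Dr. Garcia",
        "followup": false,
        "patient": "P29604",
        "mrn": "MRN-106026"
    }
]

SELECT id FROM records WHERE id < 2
[1]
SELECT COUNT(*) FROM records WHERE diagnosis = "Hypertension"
2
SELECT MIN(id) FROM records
1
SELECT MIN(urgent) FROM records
False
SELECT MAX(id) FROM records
7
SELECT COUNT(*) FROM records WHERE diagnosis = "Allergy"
1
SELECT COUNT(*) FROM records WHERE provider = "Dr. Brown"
2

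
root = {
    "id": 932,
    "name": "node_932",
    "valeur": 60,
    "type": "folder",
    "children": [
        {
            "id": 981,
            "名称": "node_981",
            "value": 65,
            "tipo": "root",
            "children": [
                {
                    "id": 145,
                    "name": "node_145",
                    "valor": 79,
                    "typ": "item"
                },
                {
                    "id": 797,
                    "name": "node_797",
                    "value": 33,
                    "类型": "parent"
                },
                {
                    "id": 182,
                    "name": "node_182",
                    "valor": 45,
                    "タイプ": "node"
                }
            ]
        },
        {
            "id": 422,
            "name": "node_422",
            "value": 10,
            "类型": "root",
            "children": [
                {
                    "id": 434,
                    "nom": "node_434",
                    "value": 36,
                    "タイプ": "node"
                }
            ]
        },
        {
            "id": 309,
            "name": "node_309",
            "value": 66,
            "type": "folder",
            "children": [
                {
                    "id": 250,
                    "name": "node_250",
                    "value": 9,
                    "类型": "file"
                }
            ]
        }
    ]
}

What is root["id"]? 932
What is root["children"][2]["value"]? 66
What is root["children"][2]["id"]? 309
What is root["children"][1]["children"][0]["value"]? 36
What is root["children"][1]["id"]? 422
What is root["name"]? "node_932"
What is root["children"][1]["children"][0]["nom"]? "node_434"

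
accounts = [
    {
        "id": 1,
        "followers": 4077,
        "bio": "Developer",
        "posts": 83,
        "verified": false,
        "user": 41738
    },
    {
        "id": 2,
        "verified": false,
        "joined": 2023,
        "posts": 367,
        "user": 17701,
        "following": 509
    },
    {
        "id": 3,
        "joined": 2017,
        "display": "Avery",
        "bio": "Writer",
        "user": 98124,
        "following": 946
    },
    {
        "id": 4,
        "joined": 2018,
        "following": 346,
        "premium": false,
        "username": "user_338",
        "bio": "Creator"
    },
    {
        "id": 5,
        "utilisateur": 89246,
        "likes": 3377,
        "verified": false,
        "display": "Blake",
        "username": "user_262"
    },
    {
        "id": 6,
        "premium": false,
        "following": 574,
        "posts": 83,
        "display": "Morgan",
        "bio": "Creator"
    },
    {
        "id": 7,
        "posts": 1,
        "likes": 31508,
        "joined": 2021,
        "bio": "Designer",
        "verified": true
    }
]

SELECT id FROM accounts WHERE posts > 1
[1, 2, 6]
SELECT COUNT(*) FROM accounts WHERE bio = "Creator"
2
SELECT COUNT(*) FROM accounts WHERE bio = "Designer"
1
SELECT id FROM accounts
[1, 2, 3, 4, 5, 6, 7]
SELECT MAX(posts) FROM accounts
367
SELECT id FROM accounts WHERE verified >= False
[1, 2, 5, 7]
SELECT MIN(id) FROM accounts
1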